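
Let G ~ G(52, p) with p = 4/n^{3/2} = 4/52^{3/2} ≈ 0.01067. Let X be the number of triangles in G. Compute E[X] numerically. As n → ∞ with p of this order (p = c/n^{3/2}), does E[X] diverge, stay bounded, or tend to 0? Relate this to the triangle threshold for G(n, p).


Number of potential triangles: C(52, 3) = 22100.
Each occurs with probability p³ ≈ (0.01067)³ ≈ 1.213850e-06.
By linearity: E[X] = C(52, 3)·p³ ≈ 22100 · 1.213850e-06 ≈ 0.0268.
Since α = 3/2 > 1, p = c/n^{3/2} = o(1/n) is below the triangle threshold p ~ 1/n. Asymptotically E[X] ~ (c³/6)·n^{3(1−α)} = (4³/6)·n^{-1.5} → 0, so by Markov's inequality G has no triangles w.h.p.

E[X] ≈ 0.0268; in regime p = Θ(1/n^{3/2}) E[X] tends to 0 (below the triangle threshold p ~ 1/n).


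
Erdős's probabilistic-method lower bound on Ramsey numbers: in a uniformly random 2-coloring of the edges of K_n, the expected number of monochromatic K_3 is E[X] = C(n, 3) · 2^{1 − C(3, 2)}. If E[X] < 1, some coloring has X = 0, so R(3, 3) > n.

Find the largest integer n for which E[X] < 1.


We need C(n, 3) · 2^{1 − 3} < 1, i.e. C(n, 3) < 2^{3 − 1} = 4.
Check values of n near the boundary:
  n = 3: C(3, 3) = 1; 1 < 4? YES
  n = 4: C(4, 3) = 4; 4 < 4? NO
  n = 5: C(5, 3) = 10; 10 < 4? NO
  n = 6: C(6, 3) = 20; 20 < 4? NO
The largest n with C(n, 3) < 4 is n = 3 (where E[X] = 1/4 ≈ 0.250). Hence R(3, 3) > 3, i.e. R(3, 3) ≥ 4.

Largest n = 3; hence R(3, 3) > 3.


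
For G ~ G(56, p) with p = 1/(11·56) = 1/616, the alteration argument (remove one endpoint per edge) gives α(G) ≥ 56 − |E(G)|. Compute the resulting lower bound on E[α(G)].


E[|E(G)|] = C(56, 2)·p = 1540 · (1/616) = 5/2.
E[α(G)] ≥ n − E[|E(G)|] = 56 − 5/2 = 107/2.
Numerically: ≈ 53.500000.
(This is only a lower bound; the true E[α(G)] may be larger.)

E[α(G)] ≥ 107/2 ≈ 53.500000.


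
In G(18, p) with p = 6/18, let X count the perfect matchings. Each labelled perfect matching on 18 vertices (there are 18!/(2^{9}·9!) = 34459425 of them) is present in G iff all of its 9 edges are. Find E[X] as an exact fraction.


K_18 has 18!/(2^{9}·9!) = 34459425 labelled perfect matchings.
For each such perfect matching H, let X_H = 1 if all 9 edges of H are present in G. Then P[X_H = 1] = p^{9} = (1/3)^{9} = 1/19683.
By linearity: E[X] = Σ_H E[X_H] = 34459425 · p^{9} = 34459425 · 1/19683 = 425425/243.
Numerically: E[X] ≈ 1750.7.

E[X] = 34459425 · (1/3)^{9} = 425425/243 ≈ 1750.7.


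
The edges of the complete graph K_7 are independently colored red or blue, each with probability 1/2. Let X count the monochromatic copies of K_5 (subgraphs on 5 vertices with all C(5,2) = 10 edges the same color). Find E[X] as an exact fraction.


Let X = Σ_S X_S over the C(7, 5) = 21 subsets S of size 5, where X_S = 1 if the K_5 on S is monochromatic.
For a fixed S, the K_5 on S has C(5, 2) = 10 edges. P[all 10 edges red] = (1/2)^10, and likewise for blue, so P[monochromatic] = 2·(1/2)^10 = 2^{1 − 10} = 1/512.
Summing: E[X] = C(7, 5) · 2^{1 − 10} = 21 · 1/512 = 21/512.
Numerically: E[X] ≈ 0.04102.

E[X] = C(7,5)·2^(1−C(5,2)) = 21/512 ≈ 0.04102.


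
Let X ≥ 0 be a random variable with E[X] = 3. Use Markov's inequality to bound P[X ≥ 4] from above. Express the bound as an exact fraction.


μ = E[X] = 3, a = 4.
Markov: P[X ≥ 4] ≤ μ/a = (3)/4 = 3/4.
Numerically: ≈ 0.750000.
(Since a = 4 > μ = 3.000000, the bound 3/4 is < 1 and informative.)

P[X ≥ 4] ≤ 3/4 ≈ 0.750000.


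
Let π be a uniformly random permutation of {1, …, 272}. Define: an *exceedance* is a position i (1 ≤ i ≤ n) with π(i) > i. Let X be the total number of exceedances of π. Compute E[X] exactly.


Write X = Σ_{i=1}^{272} X_i, where X_i = 1_{π(i) > i}.
For each fixed i, π(i) is uniform over {1, …, 272} (marginal of a uniform permutation), so P[π(i) > i] = (n − i)/n. Summing: Σ_{i=1}^{272} (n − i)/n = (0 + 1 + … + 271)/272 = 272(272 − 1)/(2·272) = (272 − 1)/2.
Hence E[X] = Σ_{i=1}^{272} (272 − i)/272 = 271/2 ≈ 135.50000.

E[X] = 271/2 = 135.50000.


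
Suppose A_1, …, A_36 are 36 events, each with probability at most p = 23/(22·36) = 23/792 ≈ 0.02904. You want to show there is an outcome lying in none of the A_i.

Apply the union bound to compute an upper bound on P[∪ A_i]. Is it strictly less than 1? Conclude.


Union bound: P[∪_{i=1}^{36} A_i] ≤ Σ_i P[A_i] ≤ 36·p = 36·(23/792) = 23/22.
Numerically: 23/22 ≈ 1.04545.
Is 23/22 < 1? NO.
Since the bound 23/22 is ≥ 1, the union bound is uninformative here; it does NOT by itself certify existence.

36·p = 23/22 ≈ 1.04545; existence NOT certified by the union bound.


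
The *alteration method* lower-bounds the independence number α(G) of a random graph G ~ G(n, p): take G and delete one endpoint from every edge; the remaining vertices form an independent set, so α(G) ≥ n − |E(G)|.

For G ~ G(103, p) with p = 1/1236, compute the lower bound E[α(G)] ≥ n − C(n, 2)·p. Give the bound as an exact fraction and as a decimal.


E[|E(G)|] = C(103, 2)·p = 5253 · (1/1236) = 17/4.
E[α(G)] ≥ n − E[|E(G)|] = 103 − 17/4 = 395/4.
Numerically: ≈ 98.75000.
(This is only a lower bound; the true E[α(G)] may be larger.)

E[α(G)] ≥ 395/4 ≈ 98.75000.


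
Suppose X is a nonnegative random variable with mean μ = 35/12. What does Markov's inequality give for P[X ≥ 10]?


μ = E[X] = 35/12, a = 10.
Markov: P[X ≥ 10] ≤ μ/a = (35/12)/10 = 7/24.
Numerically: ≈ 0.292.
(Since a = 10 > μ = 2.917, the bound 7/24 is < 1 and informative.)

P[X ≥ 10] ≤ 7/24 ≈ 0.292.


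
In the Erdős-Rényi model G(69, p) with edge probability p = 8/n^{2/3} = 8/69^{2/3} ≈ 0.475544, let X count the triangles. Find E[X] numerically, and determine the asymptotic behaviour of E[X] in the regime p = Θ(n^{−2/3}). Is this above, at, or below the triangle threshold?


Number of potential triangles: C(69, 3) = 52394.
Each occurs with probability p³ ≈ (0.475544)³ ≈ 1.07540433e-01.
By linearity: E[X] = C(69, 3)·p³ ≈ 52394 · 1.07540433e-01 ≈ 5634.473430.
Since α = 2/3 < 1, p = c/n^{2/3} ≫ 1/n is above the triangle threshold p ~ 1/n. Asymptotically E[X] ~ (c³/6)·n^{3(1−α)} = (8³/6)·n^{1} → ∞; triangles are abundant w.h.p.

E[X] ≈ 5634.473430; in regime p = Θ(1/n^{2/3}) E[X] diverges (above the triangle threshold p ~ 1/n).


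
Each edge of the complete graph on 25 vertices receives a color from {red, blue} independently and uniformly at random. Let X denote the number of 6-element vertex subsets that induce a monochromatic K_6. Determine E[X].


Let X = Σ_S X_S over the C(25, 6) = 177100 subsets S of size 6, where X_S = 1 if the K_6 on S is monochromatic.
For a fixed S, the K_6 on S has C(6, 2) = 15 edges. P[all 15 edges red] = (1/2)^15, and likewise for blue, so P[monochromatic] = 2·(1/2)^15 = 2^{1 − 15} = 1/16384.
By linearity of expectation: E[X] = C(25, 6) · 2^{1 − 15} = 177100 · 1/16384 = 44275/4096.
Numerically: E[X] ≈ 10.809.

E[X] = C(25,6)·2^(1−C(6,2)) = 44275/4096 ≈ 10.809.


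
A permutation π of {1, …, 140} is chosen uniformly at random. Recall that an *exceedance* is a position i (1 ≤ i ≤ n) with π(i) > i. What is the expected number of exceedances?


Write X = Σ_{i=1}^{140} X_i, where X_i = 1_{π(i) > i}.
For each fixed i, π(i) is uniform over {1, …, 140} (marginal of a uniform permutation), so P[π(i) > i] = (n − i)/n. Summing: Σ_{i=1}^{140} (n − i)/n = (0 + 1 + … + 139)/140 = 140(140 − 1)/(2·140) = (140 − 1)/2.
Hence E[X] = Σ_{i=1}^{140} (140 − i)/140 = 139/2 ≈ 69.50000.

E[X] = 139/2 = 69.50000.


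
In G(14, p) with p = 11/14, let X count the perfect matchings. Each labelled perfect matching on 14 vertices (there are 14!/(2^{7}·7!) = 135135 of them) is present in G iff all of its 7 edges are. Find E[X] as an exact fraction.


K_14 has 14!/(2^{7}·7!) = 135135 labelled perfect matchings.
For each such perfect matching H, let X_H = 1 if all 7 edges of H are present in G. Then P[X_H = 1] = p^{7} = (11/14)^{7} = 19487171/105413504.
Summing the indicators: E[X] = Σ_H E[X_H] = 135135 · p^{7} = 135135 · 19487171/105413504 = 376199836155/15059072.
Numerically: E[X] ≈ 2.5e+04.

E[X] = 135135 · (11/14)^{7} = 376199836155/15059072 ≈ 2.5e+04.


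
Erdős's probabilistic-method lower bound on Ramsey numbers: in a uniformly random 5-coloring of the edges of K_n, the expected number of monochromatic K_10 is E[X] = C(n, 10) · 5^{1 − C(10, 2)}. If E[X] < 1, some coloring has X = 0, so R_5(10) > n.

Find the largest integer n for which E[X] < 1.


We need C(n, 10) · 5^{1 − 45} < 1, i.e. C(n, 10) < 5^{45 − 1} = 5684341886080801486968994140625.
Check values of n near the boundary:
  n = 5387: C(5387, 10) = 5624406917627224603154306376491; 5624406917627224603154306376491 < 5684341886080801486968994140625? YES
  n = 5388: C(5388, 10) = 5634865093375880654852250419586; 5634865093375880654852250419586 < 5684341886080801486968994140625? YES
  n = 5389: C(5389, 10) = 5645340767466558997768874792926; 5645340767466558997768874792926 < 5684341886080801486968994140625? YES
  n = 5390: C(5390, 10) = 5655833965919099070255434039753; 5655833965919099070255434039753 < 5684341886080801486968994140625? YES
  n = 5391: C(5391, 10) = 5666344714787188828795213697883; 5666344714787188828795213697883 < 5684341886080801486968994140625? YES
  n = 5392: C(5392, 10) = 5676873040158402483252283957448; 5676873040158402483252283957448 < 5684341886080801486968994140625? YES
  n = 5393: C(5393, 10) = 5687418968154238267170642278008; 5687418968154238267170642278008 < 5684341886080801486968994140625? NO
  n = 5394: C(5394, 10) = 5697982524930156243149785372878; 5697982524930156243149785372878 < 5684341886080801486968994140625? NO
The largest n with C(n, 10) < 5684341886080801486968994140625 is n = 5392 (where E[X] = 5676873040158402483252283957448/5684341886080801486968994140625 ≈ 0.99869). Hence R_5(10) > 5392, i.e. R_5(10) ≥ 5393.

Largest n = 5392; hence R_5(10) > 5392.


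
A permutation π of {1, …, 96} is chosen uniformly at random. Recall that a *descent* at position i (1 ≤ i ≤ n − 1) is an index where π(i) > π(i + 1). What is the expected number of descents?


Write X = Σ X_I over i = 1, …, 95, with X_I the indicator of one descent.
There are 95 indicators.
For each fixed i, the pair (π(i), π(i+1)) is a uniformly random ordered pair of distinct values from {1, …, 96}; by symmetry P[π(i) > π(i+1)] = 1/2.
By linearity: E[X] = 95 · (1/2) = (96 − 1) · (1/2) = 95/2 ≈ 47.5000.

E[X] = 95/2 = 47.5000.


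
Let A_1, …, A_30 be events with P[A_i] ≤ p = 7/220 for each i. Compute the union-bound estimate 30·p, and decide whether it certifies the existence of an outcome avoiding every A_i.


Union bound: P[∪_{i=1}^{30} A_i] ≤ Σ_i P[A_i] ≤ 30·p = 30·(7/220) = 21/22.
Numerically: 21/22 ≈ 0.9545455.
Is 21/22 < 1? YES.
Since P[∪ A_i] ≤ 21/22 < 1, the complement has P[∩ A_i^c] ≥ 1 − 21/22 = 1/22 > 0, so some outcome avoids every A_i.

30·p = 21/22 ≈ 0.9545455; existence CERTIFIED by the union bound.


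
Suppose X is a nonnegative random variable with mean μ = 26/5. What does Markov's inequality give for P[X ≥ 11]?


μ = E[X] = 26/5, a = 11.
Markov: P[X ≥ 11] ≤ μ/a = (26/5)/11 = 26/55.
Numerically: ≈ 0.473.
(Since a = 11 > μ = 5.200, the bound 26/55 is < 1 and informative.)

P[X ≥ 11] ≤ 26/55 ≈ 0.473.


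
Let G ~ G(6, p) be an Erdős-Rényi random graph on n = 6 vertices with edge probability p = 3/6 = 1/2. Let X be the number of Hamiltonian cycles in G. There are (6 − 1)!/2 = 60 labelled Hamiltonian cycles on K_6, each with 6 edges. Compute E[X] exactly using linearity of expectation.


K_6 has (6 − 1)!/2 = 60 labelled Hamiltonian cycles.
For each such Hamiltonian cycle H, let X_H = 1 if all 6 edges of H are present in G. Then P[X_H = 1] = p^{6} = (1/2)^{6} = 1/64.
By linearity: E[X] = Σ_H E[X_H] = 60 · p^{6} = 60 · 1/64 = 15/16.
Numerically: E[X] ≈ 0.9375.

E[X] = 60 · (1/2)^{6} = 15/16 ≈ 0.9375.


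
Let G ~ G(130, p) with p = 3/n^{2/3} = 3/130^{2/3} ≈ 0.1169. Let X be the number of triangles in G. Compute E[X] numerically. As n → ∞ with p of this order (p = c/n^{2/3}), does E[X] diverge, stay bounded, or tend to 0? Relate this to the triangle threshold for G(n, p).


Number of potential triangles: C(130, 3) = 357760.
Each occurs with probability p³ ≈ (0.1169)³ ≈ 1.5976331e-03.
By linearity: E[X] = C(130, 3)·p³ ≈ 357760 · 1.5976331e-03 ≈ 571.56923.
Since α = 2/3 < 1, p = c/n^{2/3} ≫ 1/n is above the triangle threshold p ~ 1/n. Asymptotically E[X] ~ (c³/6)·n^{3(1−α)} = (3³/6)·n^{1} → ∞; triangles are abundant w.h.p.

E[X] ≈ 571.56923; in regime p = Θ(1/n^{2/3}) E[X] diverges (above the triangle threshold p ~ 1/n).


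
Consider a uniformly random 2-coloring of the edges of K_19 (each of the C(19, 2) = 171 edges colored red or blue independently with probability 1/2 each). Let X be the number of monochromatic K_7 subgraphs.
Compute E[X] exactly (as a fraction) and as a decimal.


Let X = Σ_S X_S over the C(19, 7) = 50388 subsets S of size 7, where X_S = 1 if the K_7 on S is monochromatic.
For a fixed S, the K_7 on S has C(7, 2) = 21 edges. P[all 21 edges red] = (1/2)^21, and likewise for blue, so P[monochromatic] = 2·(1/2)^21 = 2^{1 − 21} = 1/1048576.
By linearity of expectation: E[X] = C(19, 7) · 2^{1 − 21} = 50388 · 1/1048576 = 12597/262144.
Numerically: E[X] ≈ 0.04805.

E[X] = C(19,7)·2^(1−C(7,2)) = 12597/262144 ≈ 0.04805.


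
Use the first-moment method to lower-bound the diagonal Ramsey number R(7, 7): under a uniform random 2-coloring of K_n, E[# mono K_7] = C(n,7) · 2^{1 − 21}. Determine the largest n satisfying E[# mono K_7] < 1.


We need C(n, 7) · 2^{1 − 21} < 1, i.e. C(n, 7) < 2^{21 − 1} = 1048576.
Check values of n near the boundary:
  n = 23: C(23, 7) = 245157; 245157 < 1048576? YES
  n = 24: C(24, 7) = 346104; 346104 < 1048576? YES
  n = 25: C(25, 7) = 480700; 480700 < 1048576? YES
  n = 26: C(26, 7) = 657800; 657800 < 1048576? YES
  n = 27: C(27, 7) = 888030; 888030 < 1048576? YES
  n = 28: C(28, 7) = 1184040; 1184040 < 1048576? NO
The largest n with C(n, 7) < 1048576 is n = 27 (where E[X] = 444015/524288 ≈ 0.8469). Hence R(7, 7) > 27, i.e. R(7, 7) ≥ 28.

Largest n = 27; hence R(7, 7) > 27.


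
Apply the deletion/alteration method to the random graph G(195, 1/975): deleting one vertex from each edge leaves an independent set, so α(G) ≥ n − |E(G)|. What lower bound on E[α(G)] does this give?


E[|E(G)|] = C(195, 2)·p = 18915 · (1/975) = 97/5.
E[α(G)] ≥ n − E[|E(G)|] = 195 − 97/5 = 878/5.
Numerically: ≈ 175.600.
(This is only a lower bound; the true E[α(G)] may be larger.)

E[α(G)] ≥ 878/5 ≈ 175.600.


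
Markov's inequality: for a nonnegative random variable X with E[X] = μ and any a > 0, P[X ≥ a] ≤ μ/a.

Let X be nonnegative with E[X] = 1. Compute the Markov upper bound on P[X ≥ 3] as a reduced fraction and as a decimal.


μ = E[X] = 1, a = 3.
Markov: P[X ≥ 3] ≤ μ/a = (1)/3 = 1/3.
Numerically: ≈ 0.333333.
(Since a = 3 > μ = 1.000000, the bound 1/3 is < 1 and informative.)

P[X ≥ 3] ≤ 1/3 ≈ 0.333333.


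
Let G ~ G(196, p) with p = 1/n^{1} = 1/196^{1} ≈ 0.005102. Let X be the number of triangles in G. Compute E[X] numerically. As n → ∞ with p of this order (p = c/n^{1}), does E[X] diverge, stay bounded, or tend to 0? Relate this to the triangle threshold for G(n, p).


Number of potential triangles: C(196, 3) = 1235780.
Each occurs with probability p³ ≈ (0.005102)³ ≈ 1.328103e-07.
By linearity: E[X] = C(196, 3)·p³ ≈ 1235780 · 1.328103e-07 ≈ 0.1641.
Here α = 1, so p = 1/n is exactly at the triangle threshold p ~ 1/n. Asymptotically E[X] → c³/6 = 1³/6 = 1/6 ≈ 0.1667, a bounded constant. In this regime the triangle count is asymptotically Poisson(c³/6).

E[X] ≈ 0.1641; in regime p = Θ(1/n^{1}) E[X] stays bounded (at the triangle threshold p ~ 1/n).


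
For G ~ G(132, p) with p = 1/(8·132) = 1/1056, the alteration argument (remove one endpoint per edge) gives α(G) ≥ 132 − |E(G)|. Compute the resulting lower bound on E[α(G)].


E[|E(G)|] = C(132, 2)·p = 8646 · (1/1056) = 131/16.
E[α(G)] ≥ n − E[|E(G)|] = 132 − 131/16 = 1981/16.
Numerically: ≈ 123.8125.
(This is only a lower bound; the true E[α(G)] may be larger.)

E[α(G)] ≥ 1981/16 ≈ 123.8125.


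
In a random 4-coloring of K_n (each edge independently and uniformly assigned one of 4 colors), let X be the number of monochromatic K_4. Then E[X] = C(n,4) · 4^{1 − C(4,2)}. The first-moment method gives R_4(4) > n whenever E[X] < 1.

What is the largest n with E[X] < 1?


We need C(n, 4) · 4^{1 − 6} < 1, i.e. C(n, 4) < 4^{6 − 1} = 1024.
Check values of n near the boundary:
  n = 12: C(12, 4) = 495; 495 < 1024? YES
  n = 13: C(13, 4) = 715; 715 < 1024? YES
  n = 14: C(14, 4) = 1001; 1001 < 1024? YES
  n = 15: C(15, 4) = 1365; 1365 < 1024? NO
The largest n with C(n, 4) < 1024 is n = 14 (where E[X] = 1001/1024 ≈ 0.9775). Hence R_4(4) > 14, i.e. R_4(4) ≥ 15.

Largest n = 14; hence R_4(4) > 14.


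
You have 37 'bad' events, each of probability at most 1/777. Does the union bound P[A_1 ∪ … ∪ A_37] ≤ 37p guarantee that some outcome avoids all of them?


Union bound: P[∪_{i=1}^{37} A_i] ≤ Σ_i P[A_i] ≤ 37·p = 37·(1/777) = 1/21.
Numerically: 1/21 ≈ 0.047619.
Is 1/21 < 1? YES.
Since P[∪ A_i] ≤ 1/21 < 1, the complement has P[∩ A_i^c] ≥ 1 − 1/21 = 20/21 > 0, so some outcome avoids every A_i.

37·p = 1/21 ≈ 0.047619; existence CERTIFIED by the union bound.


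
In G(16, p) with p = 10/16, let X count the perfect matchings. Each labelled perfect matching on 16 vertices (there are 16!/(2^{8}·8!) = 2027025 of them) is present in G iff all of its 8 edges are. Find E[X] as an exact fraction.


K_16 has 16!/(2^{8}·8!) = 2027025 labelled perfect matchings.
For each such perfect matching H, let X_H = 1 if all 8 edges of H are present in G. Then P[X_H = 1] = p^{8} = (5/8)^{8} = 390625/16777216.
By linearity of expectation: E[X] = Σ_H E[X_H] = 2027025 · p^{8} = 2027025 · 390625/16777216 = 791806640625/16777216.
Numerically: E[X] ≈ 47195.

E[X] = 2027025 · (5/8)^{8} = 791806640625/16777216 ≈ 47195.


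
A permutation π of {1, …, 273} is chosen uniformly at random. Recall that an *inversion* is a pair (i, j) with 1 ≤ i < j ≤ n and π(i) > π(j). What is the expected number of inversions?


Write X = Σ X_I over the C(273, 2) = 37128 pairs i < j, with X_I the indicator of one inversion.
There are 37128 indicators.
For each fixed pair i < j, the values π(i) and π(j) are two distinct elements of {1, …, 273} in uniformly random order; by symmetry P[π(i) > π(j)] = 1/2.
By linearity: E[X] = 37128 · (1/2) = C(273, 2) · (1/2) = 37128/2 = 18564 ≈ 18564.000000.

E[X] = 18564 = 18564.000000.


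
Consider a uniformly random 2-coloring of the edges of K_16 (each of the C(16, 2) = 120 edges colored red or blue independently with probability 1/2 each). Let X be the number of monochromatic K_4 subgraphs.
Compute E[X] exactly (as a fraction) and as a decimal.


Let X = Σ_S X_S over the C(16, 4) = 1820 subsets S of size 4, where X_S = 1 if the K_4 on S is monochromatic.
For a fixed S, the K_4 on S has C(4, 2) = 6 edges. P[all 6 edges red] = (1/2)^6, and likewise for blue, so P[monochromatic] = 2·(1/2)^6 = 2^{1 − 6} = 1/32.
By linearity: E[X] = C(16, 4) · 2^{1 − 6} = 1820 · 1/32 = 455/8.
Numerically: E[X] ≈ 56.87500.

E[X] = C(16,4)·2^(1−C(4,2)) = 455/8 ≈ 56.87500.


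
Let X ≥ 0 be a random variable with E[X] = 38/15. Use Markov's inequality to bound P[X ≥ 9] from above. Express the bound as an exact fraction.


μ = E[X] = 38/15, a = 9.
Markov: P[X ≥ 9] ≤ μ/a = (38/15)/9 = 38/135.
Numerically: ≈ 0.281481.
(Since a = 9 > μ = 2.533333, the bound 38/135 is < 1 and informative.)

P[X ≥ 9] ≤ 38/135 ≈ 0.281481.


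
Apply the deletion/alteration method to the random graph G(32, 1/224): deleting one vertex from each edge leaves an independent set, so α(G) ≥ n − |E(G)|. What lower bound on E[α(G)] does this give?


E[|E(G)|] = C(32, 2)·p = 496 · (1/224) = 31/14.
E[α(G)] ≥ n − E[|E(G)|] = 32 − 31/14 = 417/14.
Numerically: ≈ 29.78571.
(This is only a lower bound; the true E[α(G)] may be larger.)

E[α(G)] ≥ 417/14 ≈ 29.78571.


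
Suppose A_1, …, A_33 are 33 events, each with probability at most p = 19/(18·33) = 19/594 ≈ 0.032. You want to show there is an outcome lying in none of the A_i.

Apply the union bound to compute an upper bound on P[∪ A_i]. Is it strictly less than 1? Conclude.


Union bound: P[∪_{i=1}^{33} A_i] ≤ Σ_i P[A_i] ≤ 33·p = 33·(19/594) = 19/18.
Numerically: 19/18 ≈ 1.056.
Is 19/18 < 1? NO.
Since the bound 19/18 is ≥ 1, the union bound is uninformative here; it does NOT by itself certify existence.

33·p = 19/18 ≈ 1.056; existence NOT certified by the union bound.


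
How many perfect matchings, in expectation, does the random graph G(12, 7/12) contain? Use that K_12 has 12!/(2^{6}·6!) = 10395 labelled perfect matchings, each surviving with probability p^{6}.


K_12 has 12!/(2^{6}·6!) = 10395 labelled perfect matchings.
For each such perfect matching H, let X_H = 1 if all 6 edges of H are present in G. Then P[X_H = 1] = p^{6} = (7/12)^{6} = 117649/2985984.
Summing the indicators: E[X] = Σ_H E[X_H] = 10395 · p^{6} = 10395 · 117649/2985984 = 45294865/110592.
Numerically: E[X] ≈ 409.6.

E[X] = 10395 · (7/12)^{6} = 45294865/110592 ≈ 409.6.


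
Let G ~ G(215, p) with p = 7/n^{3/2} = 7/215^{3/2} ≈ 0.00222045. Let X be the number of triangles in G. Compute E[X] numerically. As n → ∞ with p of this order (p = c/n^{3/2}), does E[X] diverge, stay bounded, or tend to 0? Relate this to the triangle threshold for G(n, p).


Number of potential triangles: C(215, 3) = 1633355.
Each occurs with probability p³ ≈ (0.00222045)³ ≈ 1.09476537e-08.
By linearity: E[X] = C(215, 3)·p³ ≈ 1633355 · 1.09476537e-08 ≈ 0.017881.
Since α = 3/2 > 1, p = c/n^{3/2} = o(1/n) is below the triangle threshold p ~ 1/n. Asymptotically E[X] ~ (c³/6)·n^{3(1−α)} = (7³/6)·n^{-1.5} → 0, so by Markov's inequality G has no triangles w.h.p.

E[X] ≈ 0.017881; in regime p = Θ(1/n^{3/2}) E[X] tends to 0 (below the triangle threshold p ~ 1/n).


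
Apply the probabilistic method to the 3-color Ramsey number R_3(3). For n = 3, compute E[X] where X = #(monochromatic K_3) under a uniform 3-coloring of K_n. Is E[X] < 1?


E[X] = C(3, 3) · 3^{1 − 3} = 1 · 3^{−2} = 1/9.
As a reduced fraction: E[X] = 1/9 ≈ 0.1111.
Is E[X] < 1? YES.
Since E[X] < 1, there exists a 3-coloring of K_{3} with no monochromatic K_3; hence R_3(3) > 3.

E[X] = 1/9 ≈ 0.1111; E[X] < 1, so R_3(3) > 3.


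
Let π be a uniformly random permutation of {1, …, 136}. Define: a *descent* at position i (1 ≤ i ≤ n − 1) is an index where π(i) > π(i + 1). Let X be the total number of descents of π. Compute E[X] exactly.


Write X = Σ X_I over i = 1, …, 135, with X_I the indicator of one descent.
There are 135 indicators.
For each fixed i, the pair (π(i), π(i+1)) is a uniformly random ordered pair of distinct values from {1, …, 136}; by symmetry P[π(i) > π(i+1)] = 1/2.
By linearity: E[X] = 135 · (1/2) = (136 − 1) · (1/2) = 135/2 ≈ 67.500.

E[X] = 135/2 = 67.500.


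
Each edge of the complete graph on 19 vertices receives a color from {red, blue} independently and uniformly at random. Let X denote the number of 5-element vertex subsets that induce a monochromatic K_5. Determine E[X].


Let X = Σ_S X_S over the C(19, 5) = 11628 subsets S of size 5, where X_S = 1 if the K_5 on S is monochromatic.
For a fixed S, the K_5 on S has C(5, 2) = 10 edges. P[all 10 edges red] = (1/2)^10, and likewise for blue, so P[monochromatic] = 2·(1/2)^10 = 2^{1 − 10} = 1/512.
By linearity: E[X] = C(19, 5) · 2^{1 − 10} = 11628 · 1/512 = 2907/128.
Numerically: E[X] ≈ 22.71094.

E[X] = C(19,5)·2^(1−C(5,2)) = 2907/128 ≈ 22.71094.


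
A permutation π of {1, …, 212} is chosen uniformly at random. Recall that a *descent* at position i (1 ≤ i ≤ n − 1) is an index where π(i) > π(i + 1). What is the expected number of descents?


Write X = Σ X_I over i = 1, …, 211, with X_I the indicator of one descent.
There are 211 indicators.
For each fixed i, the pair (π(i), π(i+1)) is a uniformly random ordered pair of distinct values from {1, …, 212}; by symmetry P[π(i) > π(i+1)] = 1/2.
By linearity: E[X] = 211 · (1/2) = (212 − 1) · (1/2) = 211/2 ≈ 105.50000.

E[X] = 211/2 = 105.50000.


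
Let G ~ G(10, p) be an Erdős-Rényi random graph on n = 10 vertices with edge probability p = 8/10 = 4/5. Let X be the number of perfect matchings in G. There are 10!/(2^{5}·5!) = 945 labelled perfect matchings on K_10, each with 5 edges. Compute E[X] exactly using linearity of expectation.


K_10 has 10!/(2^{5}·5!) = 945 labelled perfect matchings.
For each such perfect matching H, let X_H = 1 if all 5 edges of H are present in G. Then P[X_H = 1] = p^{5} = (4/5)^{5} = 1024/3125.
By linearity of expectation: E[X] = Σ_H E[X_H] = 945 · p^{5} = 945 · 1024/3125 = 193536/625.
Numerically: E[X] ≈ 309.66.

E[X] = 945 · (4/5)^{5} = 193536/625 ≈ 309.66.


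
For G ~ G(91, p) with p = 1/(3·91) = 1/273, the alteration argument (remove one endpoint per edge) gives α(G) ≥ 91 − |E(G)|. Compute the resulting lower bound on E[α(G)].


E[|E(G)|] = C(91, 2)·p = 4095 · (1/273) = 15.
E[α(G)] ≥ n − E[|E(G)|] = 91 − 15 = 76.
Numerically: ≈ 76.00000.
(This is only a lower bound; the true E[α(G)] may be larger.)

E[α(G)] ≥ 76 ≈ 76.00000.


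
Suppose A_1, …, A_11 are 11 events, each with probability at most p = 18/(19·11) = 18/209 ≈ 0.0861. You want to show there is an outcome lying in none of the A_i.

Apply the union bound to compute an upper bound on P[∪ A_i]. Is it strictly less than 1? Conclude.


Union bound: P[∪_{i=1}^{11} A_i] ≤ Σ_i P[A_i] ≤ 11·p = 11·(18/209) = 18/19.
Numerically: 18/19 ≈ 0.9474.
Is 18/19 < 1? YES.
Since P[∪ A_i] ≤ 18/19 < 1, the complement has P[∩ A_i^c] ≥ 1 − 18/19 = 1/19 > 0, so some outcome avoids every A_i.

11·p = 18/19 ≈ 0.9474; existence CERTIFIED by the union bound.


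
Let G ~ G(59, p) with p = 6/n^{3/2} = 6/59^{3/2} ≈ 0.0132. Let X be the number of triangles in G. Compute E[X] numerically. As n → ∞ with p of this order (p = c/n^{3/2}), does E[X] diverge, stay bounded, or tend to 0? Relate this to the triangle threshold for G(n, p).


Number of potential triangles: C(59, 3) = 32509.
Each occurs with probability p³ ≈ (0.0132)³ ≈ 2.32070e-06.
By linearity: E[X] = C(59, 3)·p³ ≈ 32509 · 2.32070e-06 ≈ 0.075.
Since α = 3/2 > 1, p = c/n^{3/2} = o(1/n) is below the triangle threshold p ~ 1/n. Asymptotically E[X] ~ (c³/6)·n^{3(1−α)} = (6³/6)·n^{-1.5} → 0, so by Markov's inequality G has no triangles w.h.p.

E[X] ≈ 0.075; in regime p = Θ(1/n^{3/2}) E[X] tends to 0 (below the triangle threshold p ~ 1/n).


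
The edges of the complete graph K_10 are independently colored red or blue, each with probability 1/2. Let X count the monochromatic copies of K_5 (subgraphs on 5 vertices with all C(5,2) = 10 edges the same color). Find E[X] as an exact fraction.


Let X = Σ_S X_S over the C(10, 5) = 252 subsets S of size 5, where X_S = 1 if the K_5 on S is monochromatic.
For a fixed S, the K_5 on S has C(5, 2) = 10 edges. P[all 10 edges red] = (1/2)^10, and likewise for blue, so P[monochromatic] = 2·(1/2)^10 = 2^{1 − 10} = 1/512.
By linearity of expectation: E[X] = C(10, 5) · 2^{1 − 10} = 252 · 1/512 = 63/128.
Numerically: E[X] ≈ 0.492188.

E[X] = C(10,5)·2^(1−C(5,2)) = 63/128 ≈ 0.492188.


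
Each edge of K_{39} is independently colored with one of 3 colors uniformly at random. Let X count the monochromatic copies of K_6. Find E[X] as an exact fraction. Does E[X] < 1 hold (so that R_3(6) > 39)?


E[X] = C(39, 6) · 3^{1 − 15} = 3262623 · 3^{−14} = 3262623/4782969.
As a reduced fraction: E[X] = 1087541/1594323 ≈ 0.68213.
Is E[X] < 1? YES.
Since E[X] < 1, there exists a 3-coloring of K_{39} with no monochromatic K_6; hence R_3(6) > 39.

E[X] = 1087541/1594323 ≈ 0.68213; E[X] < 1, so R_3(6) > 39.


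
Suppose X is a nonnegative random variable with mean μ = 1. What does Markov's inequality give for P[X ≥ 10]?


μ = E[X] = 1, a = 10.
Markov: P[X ≥ 10] ≤ μ/a = (1)/10 = 1/10.
Numerically: ≈ 0.100000.
(Since a = 10 > μ = 1.000000, the bound 1/10 is < 1 and informative.)

P[X ≥ 10] ≤ 1/10 ≈ 0.100000.


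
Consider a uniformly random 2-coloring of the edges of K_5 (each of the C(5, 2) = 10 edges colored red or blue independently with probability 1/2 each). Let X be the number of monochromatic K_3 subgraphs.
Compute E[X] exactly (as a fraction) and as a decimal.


Let X = Σ_S X_S over the C(5, 3) = 10 subsets S of size 3, where X_S = 1 if the K_3 on S is monochromatic.
For a fixed S, the K_3 on S has C(3, 2) = 3 edges. P[all 3 edges red] = (1/2)^3, and likewise for blue, so P[monochromatic] = 2·(1/2)^3 = 2^{1 − 3} = 1/4.
By linearity: E[X] = C(5, 3) · 2^{1 − 3} = 10 · 1/4 = 5/2.
Numerically: E[X] ≈ 2.5000.

E[X] = C(5,3)·2^(1−C(3,2)) = 5/2 ≈ 2.5000.


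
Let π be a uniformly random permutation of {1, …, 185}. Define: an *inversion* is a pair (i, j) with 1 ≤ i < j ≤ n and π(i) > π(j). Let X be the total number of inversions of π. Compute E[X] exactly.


Write X = Σ X_I over the C(185, 2) = 17020 pairs i < j, with X_I the indicator of one inversion.
There are 17020 indicators.
For each fixed pair i < j, the values π(i) and π(j) are two distinct elements of {1, …, 185} in uniformly random order; by symmetry P[π(i) > π(j)] = 1/2.
By linearity: E[X] = 17020 · (1/2) = C(185, 2) · (1/2) = 17020/2 = 8510 ≈ 8510.00000.

E[X] = 8510 = 8510.00000.


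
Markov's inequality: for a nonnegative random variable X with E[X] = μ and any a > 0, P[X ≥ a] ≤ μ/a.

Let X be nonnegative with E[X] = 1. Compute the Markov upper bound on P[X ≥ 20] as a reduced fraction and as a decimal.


μ = E[X] = 1, a = 20.
Markov: P[X ≥ 20] ≤ μ/a = (1)/20 = 1/20.
Numerically: ≈ 0.0500.
(Since a = 20 > μ = 1.0000, the bound 1/20 is < 1 and informative.)

P[X ≥ 20] ≤ 1/20 ≈ 0.0500.


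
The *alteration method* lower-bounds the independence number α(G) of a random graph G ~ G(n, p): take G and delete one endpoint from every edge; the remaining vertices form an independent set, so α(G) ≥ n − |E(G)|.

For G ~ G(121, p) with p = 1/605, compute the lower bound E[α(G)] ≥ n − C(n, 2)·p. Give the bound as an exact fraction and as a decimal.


E[|E(G)|] = C(121, 2)·p = 7260 · (1/605) = 12.
E[α(G)] ≥ n − E[|E(G)|] = 121 − 12 = 109.
Numerically: ≈ 109.0000.
(This is only a lower bound; the true E[α(G)] may be larger.)

E[α(G)] ≥ 109 ≈ 109.0000.


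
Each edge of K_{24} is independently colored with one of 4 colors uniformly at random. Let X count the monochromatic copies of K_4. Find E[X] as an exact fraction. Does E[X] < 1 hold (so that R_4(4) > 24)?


E[X] = C(24, 4) · 4^{1 − 6} = 10626 · 4^{−5} = 10626/1024.
As a reduced fraction: E[X] = 5313/512 ≈ 10.37695.
Is E[X] < 1? NO.
Since E[X] ≥ 1, the first-moment bound is inconclusive at n = 24; it does NOT by itself certify R_4(4) > 24.

E[X] = 5313/512 ≈ 10.37695; E[X] ≥ 1; first-moment method inconclusive here.


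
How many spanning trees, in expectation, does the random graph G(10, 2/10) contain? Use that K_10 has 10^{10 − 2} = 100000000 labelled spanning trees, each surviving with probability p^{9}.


K_10 has 10^{10 − 2} = 100000000 labelled spanning trees.
For each such spanning tree H, let X_H = 1 if all 9 edges of H are present in G. Then P[X_H = 1] = p^{9} = (1/5)^{9} = 1/1953125.
By linearity: E[X] = Σ_H E[X_H] = 100000000 · p^{9} = 100000000 · 1/1953125 = 256/5.
Numerically: E[X] ≈ 51.2.

E[X] = 100000000 · (1/5)^{9} = 256/5 ≈ 51.2.


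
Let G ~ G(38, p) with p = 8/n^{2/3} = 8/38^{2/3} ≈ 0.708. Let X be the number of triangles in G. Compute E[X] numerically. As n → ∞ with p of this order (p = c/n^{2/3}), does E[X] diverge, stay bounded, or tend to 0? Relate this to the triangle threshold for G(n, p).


Number of potential triangles: C(38, 3) = 8436.
Each occurs with probability p³ ≈ (0.708)³ ≈ 3.54571e-01.
By linearity: E[X] = C(38, 3)·p³ ≈ 8436 · 3.54571e-01 ≈ 2991.158.
Since α = 2/3 < 1, p = c/n^{2/3} ≫ 1/n is above the triangle threshold p ~ 1/n. Asymptotically E[X] ~ (c³/6)·n^{3(1−α)} = (8³/6)·n^{1} → ∞; triangles are abundant w.h.p.

E[X] ≈ 2991.158; in regime p = Θ(1/n^{2/3}) E[X] diverges (above the triangle threshold p ~ 1/n).


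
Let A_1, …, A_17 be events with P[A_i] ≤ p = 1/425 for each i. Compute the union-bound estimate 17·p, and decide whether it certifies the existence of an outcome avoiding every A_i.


Union bound: P[∪_{i=1}^{17} A_i] ≤ Σ_i P[A_i] ≤ 17·p = 17·(1/425) = 1/25.
Numerically: 1/25 ≈ 0.0400000.
Is 1/25 < 1? YES.
Since P[∪ A_i] ≤ 1/25 < 1, the complement has P[∩ A_i^c] ≥ 1 − 1/25 = 24/25 > 0, so some outcome avoids every A_i.

17·p = 1/25 ≈ 0.0400000; existence CERTIFIED by the union bound.


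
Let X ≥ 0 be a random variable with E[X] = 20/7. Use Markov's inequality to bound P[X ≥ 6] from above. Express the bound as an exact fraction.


μ = E[X] = 20/7, a = 6.
Markov: P[X ≥ 6] ≤ μ/a = (20/7)/6 = 10/21.
Numerically: ≈ 0.476190.
(Since a = 6 > μ = 2.857143, the bound 10/21 is < 1 and informative.)

P[X ≥ 6] ≤ 10/21 ≈ 0.476190.


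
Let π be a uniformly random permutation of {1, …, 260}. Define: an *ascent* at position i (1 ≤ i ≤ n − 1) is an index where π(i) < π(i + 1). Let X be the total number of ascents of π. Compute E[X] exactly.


Write X = Σ X_I over i = 1, …, 259, with X_I the indicator of one ascent.
There are 259 indicators.
For each fixed i, the pair (π(i), π(i+1)) is a uniformly random ordered pair of distinct values from {1, …, 260}; by symmetry P[π(i) < π(i+1)] = 1/2.
By linearity: E[X] = 259 · (1/2) = (260 − 1) · (1/2) = 259/2 ≈ 129.500.

E[X] = 259/2 = 129.500.


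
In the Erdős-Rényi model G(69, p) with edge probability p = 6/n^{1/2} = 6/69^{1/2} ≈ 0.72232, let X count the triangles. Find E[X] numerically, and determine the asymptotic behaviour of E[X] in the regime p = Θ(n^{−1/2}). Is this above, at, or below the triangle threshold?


Number of potential triangles: C(69, 3) = 52394.
Each occurs with probability p³ ≈ (0.72232)³ ≈ 3.7686006e-01.
By linearity: E[X] = C(69, 3)·p³ ≈ 52394 · 3.7686006e-01 ≈ 19745.20608.
Since α = 1/2 < 1, p = c/n^{1/2} ≫ 1/n is above the triangle threshold p ~ 1/n. Asymptotically E[X] ~ (c³/6)·n^{3(1−α)} = (6³/6)·n^{1.5} → ∞; triangles are abundant w.h.p.

E[X] ≈ 19745.20608; in regime p = Θ(1/n^{1/2}) E[X] diverges (above the triangle threshold p ~ 1/n).


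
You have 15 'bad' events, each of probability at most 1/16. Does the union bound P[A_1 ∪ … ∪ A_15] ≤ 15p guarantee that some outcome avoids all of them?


Union bound: P[∪_{i=1}^{15} A_i] ≤ Σ_i P[A_i] ≤ 15·p = 15·(1/16) = 15/16.
Numerically: 15/16 ≈ 0.9375000.
Is 15/16 < 1? YES.
Since P[∪ A_i] ≤ 15/16 < 1, the complement has P[∩ A_i^c] ≥ 1 − 15/16 = 1/16 > 0, so some outcome avoids every A_i.

15·p = 15/16 ≈ 0.9375000; existence CERTIFIED by the union bound.


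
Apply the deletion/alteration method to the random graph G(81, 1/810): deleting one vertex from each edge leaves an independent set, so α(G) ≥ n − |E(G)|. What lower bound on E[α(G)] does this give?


E[|E(G)|] = C(81, 2)·p = 3240 · (1/810) = 4.
E[α(G)] ≥ n − E[|E(G)|] = 81 − 4 = 77.
Numerically: ≈ 77.000.
(This is only a lower bound; the true E[α(G)] may be larger.)

E[α(G)] ≥ 77 ≈ 77.000.


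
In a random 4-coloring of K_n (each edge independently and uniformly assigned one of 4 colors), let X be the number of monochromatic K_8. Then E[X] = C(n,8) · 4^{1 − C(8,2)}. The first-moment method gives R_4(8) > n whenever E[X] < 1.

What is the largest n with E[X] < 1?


We need C(n, 8) · 4^{1 − 28} < 1, i.e. C(n, 8) < 4^{28 − 1} = 18014398509481984.
Check values of n near the boundary:
  n = 403: C(403, 8) = 16090020602228430; 16090020602228430 < 18014398509481984? YES
  n = 404: C(404, 8) = 16415071523485570; 16415071523485570 < 18014398509481984? YES
  n = 405: C(405, 8) = 16745853821188050; 16745853821188050 < 18014398509481984? YES
  n = 406: C(406, 8) = 17082453897995850; 17082453897995850 < 18014398509481984? YES
  n = 407: C(407, 8) = 17424959239309050; 17424959239309050 < 18014398509481984? YES
  n = 408: C(408, 8) = 17773458424095231; 17773458424095231 < 18014398509481984? YES
  n = 409: C(409, 8) = 18128041135797879; 18128041135797879 < 18014398509481984? NO
  n = 410: C(410, 8) = 18488798173326195; 18488798173326195 < 18014398509481984? NO
The largest n with C(n, 8) < 18014398509481984 is n = 408 (where E[X] = 17773458424095231/18014398509481984 ≈ 0.9866251). Hence R_4(8) > 408, i.e. R_4(8) ≥ 409.

Largest n = 408; hence R_4(8) > 408.


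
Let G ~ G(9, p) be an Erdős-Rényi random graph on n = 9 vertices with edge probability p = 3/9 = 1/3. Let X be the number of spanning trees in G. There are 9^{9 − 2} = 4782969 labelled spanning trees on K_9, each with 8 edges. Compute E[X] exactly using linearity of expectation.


K_9 has 9^{9 − 2} = 4782969 labelled spanning trees.
For each such spanning tree H, let X_H = 1 if all 8 edges of H are present in G. Then P[X_H = 1] = p^{8} = (1/3)^{8} = 1/6561.
By linearity: E[X] = Σ_H E[X_H] = 4782969 · p^{8} = 4782969 · 1/6561 = 729.
Numerically: E[X] ≈ 729.

E[X] = 4782969 · (1/3)^{8} = 729 ≈ 729.


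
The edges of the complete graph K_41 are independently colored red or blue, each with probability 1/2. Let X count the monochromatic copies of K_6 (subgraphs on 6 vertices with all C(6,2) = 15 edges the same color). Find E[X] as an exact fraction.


Let X = Σ_S X_S over the C(41, 6) = 4496388 subsets S of size 6, where X_S = 1 if the K_6 on S is monochromatic.
For a fixed S, the K_6 on S has C(6, 2) = 15 edges. P[all 15 edges red] = (1/2)^15, and likewise for blue, so P[monochromatic] = 2·(1/2)^15 = 2^{1 − 15} = 1/16384.
Summing: E[X] = C(41, 6) · 2^{1 − 15} = 4496388 · 1/16384 = 1124097/4096.
Numerically: E[X] ≈ 274.438.

E[X] = C(41,6)·2^(1−C(6,2)) = 1124097/4096 ≈ 274.438.


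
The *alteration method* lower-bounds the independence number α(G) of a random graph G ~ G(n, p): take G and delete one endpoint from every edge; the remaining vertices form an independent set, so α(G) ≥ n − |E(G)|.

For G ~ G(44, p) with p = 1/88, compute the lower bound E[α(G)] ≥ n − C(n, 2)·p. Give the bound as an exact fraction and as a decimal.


E[|E(G)|] = C(44, 2)·p = 946 · (1/88) = 43/4.
E[α(G)] ≥ n − E[|E(G)|] = 44 − 43/4 = 133/4.
Numerically: ≈ 33.250000.
(This is only a lower bound; the true E[α(G)] may be larger.)

E[α(G)] ≥ 133/4 ≈ 33.250000.


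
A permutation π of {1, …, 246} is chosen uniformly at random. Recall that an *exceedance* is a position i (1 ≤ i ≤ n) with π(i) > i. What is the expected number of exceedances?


Write X = Σ_{i=1}^{246} X_i, where X_i = 1_{π(i) > i}.
For each fixed i, π(i) is uniform over {1, …, 246} (marginal of a uniform permutation), so P[π(i) > i] = (n − i)/n. Summing: Σ_{i=1}^{246} (n − i)/n = (0 + 1 + … + 245)/246 = 246(246 − 1)/(2·246) = (246 − 1)/2.
Hence E[X] = Σ_{i=1}^{246} (246 − i)/246 = 245/2 ≈ 122.50000.

E[X] = 245/2 = 122.50000.


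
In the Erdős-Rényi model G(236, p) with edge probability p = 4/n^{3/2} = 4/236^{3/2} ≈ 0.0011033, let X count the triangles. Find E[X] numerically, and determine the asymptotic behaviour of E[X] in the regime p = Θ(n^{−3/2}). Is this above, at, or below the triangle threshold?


Number of potential triangles: C(236, 3) = 2162940.
Each occurs with probability p³ ≈ (0.0011033)³ ≈ 1.34299984e-09.
By linearity: E[X] = C(236, 3)·p³ ≈ 2162940 · 1.34299984e-09 ≈ 0.002905.
Since α = 3/2 > 1, p = c/n^{3/2} = o(1/n) is below the triangle threshold p ~ 1/n. Asymptotically E[X] ~ (c³/6)·n^{3(1−α)} = (4³/6)·n^{-1.5} → 0, so by Markov's inequality G has no triangles w.h.p.

E[X] ≈ 0.002905; in regime p = Θ(1/n^{3/2}) E[X] tends to 0 (below the triangle threshold p ~ 1/n).
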